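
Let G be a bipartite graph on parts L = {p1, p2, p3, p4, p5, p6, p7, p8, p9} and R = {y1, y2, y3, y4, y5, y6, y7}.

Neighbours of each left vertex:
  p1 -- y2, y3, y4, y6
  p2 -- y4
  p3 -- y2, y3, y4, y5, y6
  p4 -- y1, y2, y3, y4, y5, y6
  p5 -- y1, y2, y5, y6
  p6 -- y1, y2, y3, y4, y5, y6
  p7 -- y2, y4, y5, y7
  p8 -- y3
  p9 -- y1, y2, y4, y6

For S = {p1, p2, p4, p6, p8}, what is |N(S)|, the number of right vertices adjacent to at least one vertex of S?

The union of neighbours of {p1, p2, p4, p6, p8} is {y1, y2, y3, y4, y5, y6}, which has 6 elements.
Since |N(S)| = 6 ≥ |S| = 5, Hall's condition holds for this subset.

6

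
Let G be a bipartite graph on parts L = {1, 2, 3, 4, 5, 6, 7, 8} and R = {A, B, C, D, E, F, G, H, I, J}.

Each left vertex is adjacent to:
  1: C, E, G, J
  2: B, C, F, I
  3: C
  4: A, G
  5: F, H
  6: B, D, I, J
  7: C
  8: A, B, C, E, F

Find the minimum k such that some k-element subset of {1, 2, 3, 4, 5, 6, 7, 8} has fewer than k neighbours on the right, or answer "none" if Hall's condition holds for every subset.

Take S = {3, 7}. Its neighbourhood is {C}, so |N(S)| = 1 < |S| = 2.
No single vertex violates Hall's condition since each has at least one neighbour, so 2 is the minimum.

2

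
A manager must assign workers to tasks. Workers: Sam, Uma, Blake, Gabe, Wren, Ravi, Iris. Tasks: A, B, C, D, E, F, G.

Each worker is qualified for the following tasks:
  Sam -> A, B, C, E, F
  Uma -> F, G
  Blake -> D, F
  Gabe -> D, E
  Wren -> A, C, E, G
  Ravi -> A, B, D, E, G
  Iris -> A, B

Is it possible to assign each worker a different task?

One maximum matching: Sam→A, Uma→F, Blake→D, Gabe→E, Wren→C, Ravi→G, Iris→B.
All 7 workers are covered.

Yes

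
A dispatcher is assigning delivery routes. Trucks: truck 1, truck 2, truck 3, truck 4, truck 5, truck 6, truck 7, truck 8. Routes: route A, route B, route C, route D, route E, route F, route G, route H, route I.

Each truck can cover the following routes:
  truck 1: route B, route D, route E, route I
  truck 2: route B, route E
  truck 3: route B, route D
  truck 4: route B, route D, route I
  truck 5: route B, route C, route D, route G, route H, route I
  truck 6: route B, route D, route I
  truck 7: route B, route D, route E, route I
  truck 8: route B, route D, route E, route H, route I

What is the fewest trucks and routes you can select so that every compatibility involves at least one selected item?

6

The 6 edges truck 1–route I, truck 2–route E, truck 3–route D, truck 4–route B, truck 5–route G, truck 8–route H form a matching, so any vertex cover needs at least 6 vertices (one per matched edge).
Conversely {truck 5, truck 8, route B, route D, route E, route I} meets every edge and has exactly 6 vertices, so 6 is optimal.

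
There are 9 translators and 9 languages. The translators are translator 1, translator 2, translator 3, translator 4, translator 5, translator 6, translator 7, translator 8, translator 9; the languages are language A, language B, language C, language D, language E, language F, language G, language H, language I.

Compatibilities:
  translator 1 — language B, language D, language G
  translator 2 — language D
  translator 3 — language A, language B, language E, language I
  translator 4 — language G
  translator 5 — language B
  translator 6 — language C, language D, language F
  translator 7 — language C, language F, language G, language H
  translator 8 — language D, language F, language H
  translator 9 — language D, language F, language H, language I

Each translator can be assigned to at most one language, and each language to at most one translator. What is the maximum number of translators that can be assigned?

8

A valid assignment of size 8: translator 1→language B, translator 2→language D, translator 3→language A, translator 4→language G, translator 6→language C, translator 7→language H, translator 8→language F, translator 9→language I.
The set {translator 1, translator 2, translator 4, translator 5} has only 3 neighbours ({language B, language D, language G}), so by Hall's theorem at most 8 of the 9 translators can be matched.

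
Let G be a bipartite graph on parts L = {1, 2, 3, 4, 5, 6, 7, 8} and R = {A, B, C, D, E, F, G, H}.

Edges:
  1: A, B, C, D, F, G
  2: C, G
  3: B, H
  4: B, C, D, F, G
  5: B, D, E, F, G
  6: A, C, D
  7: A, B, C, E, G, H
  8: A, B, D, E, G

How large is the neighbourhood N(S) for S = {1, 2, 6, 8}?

The union of neighbours of {1, 2, 6, 8} is {A, B, C, D, E, F, G}, which has 7 elements.
Since |N(S)| = 7 ≥ |S| = 4, Hall's condition holds for this subset.

7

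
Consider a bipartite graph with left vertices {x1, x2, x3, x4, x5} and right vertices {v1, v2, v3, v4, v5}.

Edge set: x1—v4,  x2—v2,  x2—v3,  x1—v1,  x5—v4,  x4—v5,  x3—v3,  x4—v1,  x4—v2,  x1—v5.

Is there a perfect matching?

A valid assignment of size 5: x1–v1, x2–v2, x3–v3, x4–v5, x5–v4.
Every left vertex is matched, so this is a perfect matching.

Yes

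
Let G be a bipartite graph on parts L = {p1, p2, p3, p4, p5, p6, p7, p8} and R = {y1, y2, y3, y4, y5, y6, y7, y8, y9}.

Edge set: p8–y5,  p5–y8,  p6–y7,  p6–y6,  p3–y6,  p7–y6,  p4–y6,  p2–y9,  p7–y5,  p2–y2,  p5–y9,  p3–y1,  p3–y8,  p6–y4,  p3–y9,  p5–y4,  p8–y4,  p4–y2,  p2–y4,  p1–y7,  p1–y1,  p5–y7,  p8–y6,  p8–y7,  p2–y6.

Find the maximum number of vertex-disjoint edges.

8

For example, pair p1–y1, p2–y9, p3–y6, p4–y2, p5–y8, p6–y4, p7–y5, p8–y7.
This saturates every left vertex, so 8 is the maximum.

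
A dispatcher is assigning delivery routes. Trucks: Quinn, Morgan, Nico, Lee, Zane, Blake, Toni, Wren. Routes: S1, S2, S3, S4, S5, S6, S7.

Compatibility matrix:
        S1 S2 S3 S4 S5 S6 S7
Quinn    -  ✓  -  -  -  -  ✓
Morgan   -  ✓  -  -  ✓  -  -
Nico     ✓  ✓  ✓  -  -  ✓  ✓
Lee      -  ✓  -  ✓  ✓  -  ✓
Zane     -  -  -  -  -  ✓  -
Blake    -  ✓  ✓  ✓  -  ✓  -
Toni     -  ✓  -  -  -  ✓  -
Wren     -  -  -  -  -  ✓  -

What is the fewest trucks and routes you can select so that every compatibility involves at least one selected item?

7

A maximum matching has 7 edges (e.g. Quinn–S7, Morgan–S5, Nico–S1, Lee–S4, Zane–S6, Blake–S3, Toni–S2).
By König's theorem the minimum vertex cover has the same size. One such cover is {Quinn, Morgan, Nico, Lee, Blake, Toni, S6}.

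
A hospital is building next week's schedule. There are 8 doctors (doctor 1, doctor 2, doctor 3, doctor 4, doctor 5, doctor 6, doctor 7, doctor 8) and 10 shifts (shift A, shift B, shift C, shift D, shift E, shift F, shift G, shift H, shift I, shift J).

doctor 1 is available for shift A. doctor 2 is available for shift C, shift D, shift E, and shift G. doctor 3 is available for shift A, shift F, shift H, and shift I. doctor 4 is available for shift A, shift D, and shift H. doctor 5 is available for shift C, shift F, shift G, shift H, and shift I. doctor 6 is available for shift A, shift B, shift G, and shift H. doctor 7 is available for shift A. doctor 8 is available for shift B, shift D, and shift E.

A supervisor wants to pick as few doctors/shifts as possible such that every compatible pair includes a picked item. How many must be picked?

7

{doctor 2, doctor 3, doctor 4, doctor 5, doctor 6, doctor 8, shift A} is a vertex cover of size 7: every edge has an endpoint in this set.
No smaller cover exists because doctor 1–shift A, doctor 2–shift G, doctor 3–shift I, doctor 4–shift D, doctor 5–shift F, doctor 6–shift H, doctor 8–shift E is a matching of size 7, and a cover must include an endpoint of each of these disjoint edges (König's theorem).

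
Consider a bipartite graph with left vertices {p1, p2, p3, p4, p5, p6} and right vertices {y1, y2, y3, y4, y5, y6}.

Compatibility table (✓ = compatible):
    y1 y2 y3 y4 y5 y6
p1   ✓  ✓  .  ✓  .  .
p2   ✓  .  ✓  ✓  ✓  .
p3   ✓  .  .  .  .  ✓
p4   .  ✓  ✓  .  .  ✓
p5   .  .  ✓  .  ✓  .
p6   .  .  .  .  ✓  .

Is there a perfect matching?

For example, pair p1–y1, p2–y4, p3–y6, p4–y2, p5–y3, p6–y5.
All 6 left vertices are covered.

Yes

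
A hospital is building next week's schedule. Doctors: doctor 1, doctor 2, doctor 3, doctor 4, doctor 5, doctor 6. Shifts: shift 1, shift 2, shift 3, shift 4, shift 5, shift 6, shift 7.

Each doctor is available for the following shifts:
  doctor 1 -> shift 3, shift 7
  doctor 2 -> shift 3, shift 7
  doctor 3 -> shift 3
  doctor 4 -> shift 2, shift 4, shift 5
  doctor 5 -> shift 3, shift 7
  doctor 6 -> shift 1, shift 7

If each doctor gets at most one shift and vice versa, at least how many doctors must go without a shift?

One maximum matching: doctor 1–shift 7, doctor 2–shift 3, doctor 4–shift 5, doctor 6–shift 1.
The set {doctor 1, doctor 2, doctor 3, doctor 5} has only 2 neighbours ({shift 3, shift 7}), so by Hall's theorem at most 4 of the 6 doctors can be matched.
That matches 4 of the 6, leaving 2 unmatched; no matching can do better.

2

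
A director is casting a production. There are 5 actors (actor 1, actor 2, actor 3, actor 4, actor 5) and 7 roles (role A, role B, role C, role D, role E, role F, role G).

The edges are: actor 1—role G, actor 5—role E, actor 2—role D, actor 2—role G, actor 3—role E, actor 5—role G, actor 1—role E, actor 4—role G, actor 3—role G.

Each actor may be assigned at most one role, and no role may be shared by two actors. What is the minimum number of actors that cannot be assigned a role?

2

For example, pair actor 1–role E, actor 2–role D, actor 3–role G.
The set {actor 1, actor 3, actor 4, actor 5} has only 2 neighbours ({role E, role G}), so by Hall's theorem at most 3 of the 5 actors can be matched.
That matches 3 of the 5, leaving 2 unmatched; no matching can do better.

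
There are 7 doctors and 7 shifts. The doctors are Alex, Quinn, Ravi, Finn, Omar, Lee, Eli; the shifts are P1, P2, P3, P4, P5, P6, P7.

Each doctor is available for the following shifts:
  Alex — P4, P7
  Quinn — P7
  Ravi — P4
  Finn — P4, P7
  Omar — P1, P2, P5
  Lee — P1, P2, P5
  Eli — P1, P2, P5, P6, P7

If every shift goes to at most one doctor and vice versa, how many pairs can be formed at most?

A valid assignment of size 5: Alex-P4, Quinn-P7, Omar-P2, Lee-P5, Eli-P1.
The set {Alex, Quinn, Ravi, Finn} has only 2 neighbours ({P4, P7}), so by Hall's theorem at most 5 of the 7 doctors can be matched.

5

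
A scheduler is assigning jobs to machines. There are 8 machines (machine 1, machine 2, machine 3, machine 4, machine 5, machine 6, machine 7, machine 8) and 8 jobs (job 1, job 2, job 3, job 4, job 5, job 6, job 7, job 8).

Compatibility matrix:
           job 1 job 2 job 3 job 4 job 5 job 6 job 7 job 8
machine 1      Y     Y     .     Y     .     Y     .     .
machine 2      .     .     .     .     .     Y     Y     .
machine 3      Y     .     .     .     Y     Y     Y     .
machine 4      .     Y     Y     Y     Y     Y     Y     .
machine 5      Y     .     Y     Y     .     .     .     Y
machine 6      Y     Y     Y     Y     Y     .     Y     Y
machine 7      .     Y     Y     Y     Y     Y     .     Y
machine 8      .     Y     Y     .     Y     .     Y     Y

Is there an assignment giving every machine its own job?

A valid assignment of size 8: machine 1-job 2, machine 2-job 6, machine 3-job 1, machine 4-job 7, machine 5-job 3, machine 6-job 8, machine 7-job 4, machine 8-job 5.
All 8 machines are covered.

Yes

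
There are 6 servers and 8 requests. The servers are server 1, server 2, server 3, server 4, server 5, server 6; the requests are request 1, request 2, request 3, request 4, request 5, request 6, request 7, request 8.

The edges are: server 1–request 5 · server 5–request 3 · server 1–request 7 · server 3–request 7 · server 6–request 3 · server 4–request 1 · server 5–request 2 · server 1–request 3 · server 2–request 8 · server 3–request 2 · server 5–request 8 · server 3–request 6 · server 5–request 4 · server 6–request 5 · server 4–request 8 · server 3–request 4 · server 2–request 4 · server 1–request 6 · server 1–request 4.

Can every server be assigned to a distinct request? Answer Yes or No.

A valid assignment of size 6: server 1-request 6, server 2-request 8, server 3-request 7, server 4-request 1, server 5-request 4, server 6-request 5.
Every server is matched, so this matching saturates all of them.

Yes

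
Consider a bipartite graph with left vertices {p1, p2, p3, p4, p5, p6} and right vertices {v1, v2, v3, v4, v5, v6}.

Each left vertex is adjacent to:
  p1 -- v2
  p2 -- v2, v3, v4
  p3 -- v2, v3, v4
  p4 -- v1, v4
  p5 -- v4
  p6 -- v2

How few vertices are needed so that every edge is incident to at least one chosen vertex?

A maximum matching has 4 edges (e.g. p1–v2, p2–v3, p3–v4, p4–v1).
By König's theorem the minimum vertex cover has the same size. One such cover is {p4, v2, v3, v4}.

4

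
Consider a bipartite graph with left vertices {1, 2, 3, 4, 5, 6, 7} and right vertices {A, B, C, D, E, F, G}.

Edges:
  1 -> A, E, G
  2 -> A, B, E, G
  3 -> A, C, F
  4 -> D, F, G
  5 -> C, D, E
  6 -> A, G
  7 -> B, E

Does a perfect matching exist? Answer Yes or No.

One maximum matching: 1–G, 2–E, 3–F, 4–D, 5–C, 6–A, 7–B.
All 7 left vertices are covered.

Yes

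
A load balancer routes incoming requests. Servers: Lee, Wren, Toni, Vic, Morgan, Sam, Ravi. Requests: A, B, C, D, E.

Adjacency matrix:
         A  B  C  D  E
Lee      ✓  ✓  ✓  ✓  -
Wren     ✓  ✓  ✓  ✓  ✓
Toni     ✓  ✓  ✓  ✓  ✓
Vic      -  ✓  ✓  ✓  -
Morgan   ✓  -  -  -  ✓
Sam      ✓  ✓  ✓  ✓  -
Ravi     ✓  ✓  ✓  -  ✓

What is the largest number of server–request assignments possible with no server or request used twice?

5

For example, pair Lee–D, Wren–A, Toni–B, Vic–C, Morgan–E.
The set {Lee, Wren, Toni, Vic, Morgan, Sam, Ravi} has only 5 neighbours ({A, B, C, D, E}), so by Hall's theorem at most 5 of the 7 servers can be matched.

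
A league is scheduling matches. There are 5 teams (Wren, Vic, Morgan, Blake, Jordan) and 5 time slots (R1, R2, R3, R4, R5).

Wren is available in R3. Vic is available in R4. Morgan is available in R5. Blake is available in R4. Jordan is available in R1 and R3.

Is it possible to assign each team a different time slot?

No

The set {Vic, Blake} has only 1 neighbour ({R4}), so by Hall's theorem at most 4 of the 5 teams can be matched.
Hence no matching covers every team.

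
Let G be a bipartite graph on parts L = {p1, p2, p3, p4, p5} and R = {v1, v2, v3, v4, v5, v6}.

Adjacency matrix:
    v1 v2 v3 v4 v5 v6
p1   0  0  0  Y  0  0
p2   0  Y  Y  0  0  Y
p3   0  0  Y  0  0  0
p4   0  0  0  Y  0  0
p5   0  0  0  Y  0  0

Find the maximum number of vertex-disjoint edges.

For example, pair p1–v4, p2–v2, p3–v3.
The set {p1, p4, p5} has only 1 neighbour ({v4}), so by Hall's theorem at most 3 of the 5 left vertices can be matched.

3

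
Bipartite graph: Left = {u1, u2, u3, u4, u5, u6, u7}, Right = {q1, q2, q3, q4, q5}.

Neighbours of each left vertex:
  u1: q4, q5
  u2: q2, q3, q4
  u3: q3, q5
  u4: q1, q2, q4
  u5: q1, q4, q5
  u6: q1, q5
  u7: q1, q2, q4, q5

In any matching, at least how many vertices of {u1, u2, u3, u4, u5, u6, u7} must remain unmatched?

2

A valid assignment of size 5: u1–q5, u2–q2, u3–q3, u4–q1, u5–q4.
The set {u1, u2, u3, u4, u5, u6, u7} has only 5 neighbours ({q1, q2, q3, q4, q5}), so by Hall's theorem at most 5 of the 7 left vertices can be matched.
That matches 5 of the 7, leaving 2 unmatched; no matching can do better.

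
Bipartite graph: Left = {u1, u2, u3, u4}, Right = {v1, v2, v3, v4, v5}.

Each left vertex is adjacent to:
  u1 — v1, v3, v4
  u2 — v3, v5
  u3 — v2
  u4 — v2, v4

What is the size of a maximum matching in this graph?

4

A valid assignment of size 4: u1-v1, u2-v3, u3-v2, u4-v4.
This saturates every left vertex, so 4 is the maximum.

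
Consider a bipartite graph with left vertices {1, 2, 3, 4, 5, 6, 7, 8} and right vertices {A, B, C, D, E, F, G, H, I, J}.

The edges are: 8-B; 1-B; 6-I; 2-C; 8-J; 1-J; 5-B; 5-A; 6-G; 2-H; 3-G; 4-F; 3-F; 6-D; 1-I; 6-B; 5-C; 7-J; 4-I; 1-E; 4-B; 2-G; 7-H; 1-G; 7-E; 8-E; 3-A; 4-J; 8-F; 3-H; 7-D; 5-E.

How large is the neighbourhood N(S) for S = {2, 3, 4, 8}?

9

The union of neighbours of {2, 3, 4, 8} is {A, B, C, E, F, G, H, I, J}, which has 9 elements.
Since |N(S)| = 9 ≥ |S| = 4, Hall's condition holds for this subset.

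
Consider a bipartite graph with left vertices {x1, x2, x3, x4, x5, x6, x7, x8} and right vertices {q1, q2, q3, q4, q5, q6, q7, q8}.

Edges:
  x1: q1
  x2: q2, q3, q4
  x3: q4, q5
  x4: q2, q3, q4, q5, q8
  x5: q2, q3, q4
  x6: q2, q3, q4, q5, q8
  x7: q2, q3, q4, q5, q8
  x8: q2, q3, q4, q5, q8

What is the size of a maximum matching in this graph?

6

For example, pair x1–q1, x2–q2, x3–q5, x4–q8, x5–q3, x6–q4.
The set {x2, x3, x4, x5, x6, x7, x8} has only 5 neighbours ({q2, q3, q4, q5, q8}), so by Hall's theorem at most 6 of the 8 left vertices can be matched.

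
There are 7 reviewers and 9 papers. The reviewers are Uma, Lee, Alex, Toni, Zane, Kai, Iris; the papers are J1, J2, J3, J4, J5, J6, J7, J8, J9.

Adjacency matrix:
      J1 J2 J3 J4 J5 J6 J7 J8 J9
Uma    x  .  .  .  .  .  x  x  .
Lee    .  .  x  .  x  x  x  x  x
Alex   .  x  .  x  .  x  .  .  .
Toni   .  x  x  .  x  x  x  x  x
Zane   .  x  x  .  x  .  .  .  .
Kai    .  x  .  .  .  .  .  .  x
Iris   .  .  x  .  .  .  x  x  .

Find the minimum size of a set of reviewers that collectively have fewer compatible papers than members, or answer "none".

none

A matching saturating every reviewer exists, for instance Uma→J7, Lee→J6, Alex→J4, Toni→J2, Zane→J5, Kai→J9, Iris→J3.
By Hall's marriage theorem, this means |N(S)| ≥ |S| for every subset S, so no violating subset exists.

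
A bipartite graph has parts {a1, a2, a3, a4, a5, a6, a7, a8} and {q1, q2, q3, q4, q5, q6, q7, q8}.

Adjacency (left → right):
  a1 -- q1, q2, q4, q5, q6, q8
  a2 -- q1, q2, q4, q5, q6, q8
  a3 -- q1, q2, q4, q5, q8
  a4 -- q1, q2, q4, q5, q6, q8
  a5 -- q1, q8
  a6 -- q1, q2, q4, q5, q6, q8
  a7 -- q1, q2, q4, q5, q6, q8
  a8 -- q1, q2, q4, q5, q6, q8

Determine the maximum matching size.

One maximum matching: a1-q2, a2-q4, a3-q5, a4-q1, a5-q8, a6-q6.
The set {a1, a2, a3, a4, a5, a6, a7, a8} has only 6 neighbours ({q1, q2, q4, q5, q6, q8}), so by Hall's theorem at most 6 of the 8 left vertices can be matched.

6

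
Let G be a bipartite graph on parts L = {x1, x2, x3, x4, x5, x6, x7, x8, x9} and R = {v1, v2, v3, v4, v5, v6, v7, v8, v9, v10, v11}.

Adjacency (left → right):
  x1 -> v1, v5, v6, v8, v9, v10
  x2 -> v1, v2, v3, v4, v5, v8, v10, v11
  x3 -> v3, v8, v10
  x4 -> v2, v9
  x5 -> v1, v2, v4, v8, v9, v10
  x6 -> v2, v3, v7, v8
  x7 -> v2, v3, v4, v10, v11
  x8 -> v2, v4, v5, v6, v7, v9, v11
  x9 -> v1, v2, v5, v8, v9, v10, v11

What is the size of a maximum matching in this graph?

A valid assignment of size 9: x1–v6, x2–v1, x3–v3, x4–v9, x5–v8, x6–v7, x7–v11, x8–v2, x9–v10.
All 9 left vertices are matched, so no larger matching exists.

9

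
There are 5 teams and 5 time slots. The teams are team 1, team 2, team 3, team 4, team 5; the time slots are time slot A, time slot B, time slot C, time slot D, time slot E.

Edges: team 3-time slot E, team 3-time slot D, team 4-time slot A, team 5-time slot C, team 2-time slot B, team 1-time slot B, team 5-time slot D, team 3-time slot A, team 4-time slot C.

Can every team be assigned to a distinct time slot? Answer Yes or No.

No

The set {team 1, team 2} has only 1 neighbour ({time slot B}), so by Hall's theorem at most 4 of the 5 teams can be matched.
Hence no matching covers every team.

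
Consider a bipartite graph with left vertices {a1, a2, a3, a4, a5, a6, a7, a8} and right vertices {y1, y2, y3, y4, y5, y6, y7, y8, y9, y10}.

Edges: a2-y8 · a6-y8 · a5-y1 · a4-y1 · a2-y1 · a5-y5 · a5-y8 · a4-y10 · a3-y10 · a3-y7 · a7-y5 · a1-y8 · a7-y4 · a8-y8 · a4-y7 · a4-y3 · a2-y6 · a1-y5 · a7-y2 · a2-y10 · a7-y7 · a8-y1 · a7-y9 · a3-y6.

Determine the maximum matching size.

7

A valid assignment of size 7: a1–y5, a2–y6, a3–y10, a4–y3, a5–y1, a6–y8, a7–y7.
The set {a1, a5, a6, a8} has only 3 neighbours ({y1, y5, y8}), so by Hall's theorem at most 7 of the 8 left vertices can be matched.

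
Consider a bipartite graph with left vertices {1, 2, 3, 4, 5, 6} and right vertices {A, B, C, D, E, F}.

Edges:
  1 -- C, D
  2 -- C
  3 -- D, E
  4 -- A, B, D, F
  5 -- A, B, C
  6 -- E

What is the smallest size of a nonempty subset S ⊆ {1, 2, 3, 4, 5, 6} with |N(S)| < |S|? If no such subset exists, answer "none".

4

Take S = {1, 2, 3, 6}. Its neighbourhood is {C, D, E}, so |N(S)| = 3 < |S| = 4.
Every subset of size less than 4 has at least as many neighbours as members, so 4 is the minimum.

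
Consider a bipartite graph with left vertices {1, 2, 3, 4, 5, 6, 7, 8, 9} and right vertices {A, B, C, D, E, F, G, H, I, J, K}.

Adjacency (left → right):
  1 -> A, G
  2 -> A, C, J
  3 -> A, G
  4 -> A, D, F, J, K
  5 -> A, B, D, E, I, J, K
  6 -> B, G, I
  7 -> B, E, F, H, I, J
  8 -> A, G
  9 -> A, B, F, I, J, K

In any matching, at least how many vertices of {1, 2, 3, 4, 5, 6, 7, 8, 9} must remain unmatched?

1

A valid assignment of size 8: 1-A, 2-C, 3-G, 4-F, 5-K, 6-B, 7-E, 9-J.
The set {1, 3, 8} has only 2 neighbours ({A, G}), so by Hall's theorem at most 8 of the 9 left vertices can be matched.
That matches 8 of the 9, leaving 1 unmatched; no matching can do better.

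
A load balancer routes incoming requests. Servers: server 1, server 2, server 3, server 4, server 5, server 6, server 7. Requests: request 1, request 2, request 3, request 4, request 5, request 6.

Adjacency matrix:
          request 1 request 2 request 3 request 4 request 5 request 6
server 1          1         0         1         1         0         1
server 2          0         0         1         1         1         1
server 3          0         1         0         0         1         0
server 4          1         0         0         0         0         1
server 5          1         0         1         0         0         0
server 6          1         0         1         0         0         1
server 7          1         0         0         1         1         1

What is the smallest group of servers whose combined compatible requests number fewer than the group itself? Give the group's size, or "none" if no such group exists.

Take S = {server 1, server 2, server 4, server 5, server 6, server 7}. Its neighbourhood is {request 1, request 3, request 4, request 5, request 6}, so |N(S)| = 5 < |S| = 6.
Every subset of size less than 6 has at least as many neighbours as members, so 6 is the minimum.

6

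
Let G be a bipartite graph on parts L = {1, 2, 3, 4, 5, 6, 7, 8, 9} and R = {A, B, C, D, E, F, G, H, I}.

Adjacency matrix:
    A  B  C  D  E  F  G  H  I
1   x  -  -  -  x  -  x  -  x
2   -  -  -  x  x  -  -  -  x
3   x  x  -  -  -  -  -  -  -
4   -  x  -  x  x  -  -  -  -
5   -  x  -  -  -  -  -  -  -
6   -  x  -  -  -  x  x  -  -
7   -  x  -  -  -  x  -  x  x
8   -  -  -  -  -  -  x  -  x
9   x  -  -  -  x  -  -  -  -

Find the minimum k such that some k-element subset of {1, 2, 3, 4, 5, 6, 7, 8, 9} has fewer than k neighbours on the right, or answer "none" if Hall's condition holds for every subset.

7

Take S = {1, 2, 3, 4, 5, 8, 9}. Its neighbourhood is {A, B, D, E, G, I}, so |N(S)| = 6 < |S| = 7.
Every subset of size less than 7 has at least as many neighbours as members, so 7 is the minimum.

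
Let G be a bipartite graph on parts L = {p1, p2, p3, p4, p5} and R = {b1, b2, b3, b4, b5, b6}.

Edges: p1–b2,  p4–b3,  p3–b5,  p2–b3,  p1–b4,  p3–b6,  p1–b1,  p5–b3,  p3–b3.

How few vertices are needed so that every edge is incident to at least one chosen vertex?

{p1, p3, b3} is a vertex cover of size 3: every edge has an endpoint in this set.
No smaller cover exists because p1–b4, p2–b3, p3–b6 is a matching of size 3, and a cover must include an endpoint of each of these disjoint edges (König's theorem).

3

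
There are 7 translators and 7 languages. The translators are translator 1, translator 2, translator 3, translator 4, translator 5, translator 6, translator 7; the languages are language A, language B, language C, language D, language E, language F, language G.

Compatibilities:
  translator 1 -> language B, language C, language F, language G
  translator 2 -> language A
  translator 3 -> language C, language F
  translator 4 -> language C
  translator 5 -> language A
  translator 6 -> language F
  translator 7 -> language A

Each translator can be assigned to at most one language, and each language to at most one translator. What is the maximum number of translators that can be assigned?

One maximum matching: translator 1→language B, translator 2→language A, translator 3→language F, translator 4→language C.
The set {translator 2, translator 3, translator 4, translator 5, translator 6, translator 7} has only 3 neighbours ({language A, language C, language F}), so by Hall's theorem at most 4 of the 7 translators can be matched.

4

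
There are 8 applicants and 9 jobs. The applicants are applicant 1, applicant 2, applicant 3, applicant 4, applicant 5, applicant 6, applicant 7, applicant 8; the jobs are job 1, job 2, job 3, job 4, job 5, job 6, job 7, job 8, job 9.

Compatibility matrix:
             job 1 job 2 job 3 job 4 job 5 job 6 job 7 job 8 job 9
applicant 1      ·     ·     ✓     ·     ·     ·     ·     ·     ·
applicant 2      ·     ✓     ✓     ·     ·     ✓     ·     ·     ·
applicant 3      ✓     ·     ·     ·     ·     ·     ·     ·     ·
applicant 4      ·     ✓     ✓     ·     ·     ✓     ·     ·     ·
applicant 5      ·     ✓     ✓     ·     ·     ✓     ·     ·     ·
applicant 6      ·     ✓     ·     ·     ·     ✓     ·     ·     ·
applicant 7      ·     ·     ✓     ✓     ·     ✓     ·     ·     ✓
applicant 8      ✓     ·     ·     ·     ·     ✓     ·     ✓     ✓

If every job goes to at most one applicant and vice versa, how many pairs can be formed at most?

6

For example, pair applicant 1–job 3, applicant 2–job 6, applicant 3–job 1, applicant 4–job 2, applicant 7–job 4, applicant 8–job 9.
The set {applicant 1, applicant 2, applicant 4, applicant 5, applicant 6} has only 3 neighbours ({job 2, job 3, job 6}), so by Hall's theorem at most 6 of the 8 applicants can be matched.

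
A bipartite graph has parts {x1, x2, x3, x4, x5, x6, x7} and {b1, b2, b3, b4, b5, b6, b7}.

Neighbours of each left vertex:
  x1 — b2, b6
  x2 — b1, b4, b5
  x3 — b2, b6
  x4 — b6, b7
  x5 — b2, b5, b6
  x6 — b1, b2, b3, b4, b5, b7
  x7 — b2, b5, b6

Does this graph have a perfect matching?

The set {x1, x3, x5, x7} has only 3 neighbours ({b2, b5, b6}), so by Hall's theorem at most 6 of the 7 left vertices can be matched.
Hence no matching covers every left vertex.

No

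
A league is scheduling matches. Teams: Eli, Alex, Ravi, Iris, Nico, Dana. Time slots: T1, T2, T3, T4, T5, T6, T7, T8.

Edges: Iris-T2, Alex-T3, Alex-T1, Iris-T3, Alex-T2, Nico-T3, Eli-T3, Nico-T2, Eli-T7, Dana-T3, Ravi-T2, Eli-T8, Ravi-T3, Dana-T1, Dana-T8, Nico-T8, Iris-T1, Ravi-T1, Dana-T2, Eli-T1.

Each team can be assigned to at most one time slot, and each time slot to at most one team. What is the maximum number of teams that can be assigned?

5

A valid assignment of size 5: Eli-T7, Alex-T3, Ravi-T1, Iris-T2, Nico-T8.
The set {Alex, Ravi, Iris, Nico, Dana} has only 4 neighbours ({T1, T2, T3, T8}), so by Hall's theorem at most 5 of the 6 teams can be matched.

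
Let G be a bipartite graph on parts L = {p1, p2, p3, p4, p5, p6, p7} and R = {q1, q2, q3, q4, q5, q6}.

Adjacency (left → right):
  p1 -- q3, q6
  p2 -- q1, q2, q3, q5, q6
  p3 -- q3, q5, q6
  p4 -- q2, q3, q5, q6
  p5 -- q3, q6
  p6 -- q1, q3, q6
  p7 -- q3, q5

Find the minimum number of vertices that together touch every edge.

5

The 5 edges p1–q3, p2–q1, p3–q5, p4–q2, p5–q6 form a matching, so any vertex cover needs at least 5 vertices (one per matched edge).
Conversely {q1, q2, q3, q5, q6} meets every edge and has exactly 5 vertices, so 5 is optimal.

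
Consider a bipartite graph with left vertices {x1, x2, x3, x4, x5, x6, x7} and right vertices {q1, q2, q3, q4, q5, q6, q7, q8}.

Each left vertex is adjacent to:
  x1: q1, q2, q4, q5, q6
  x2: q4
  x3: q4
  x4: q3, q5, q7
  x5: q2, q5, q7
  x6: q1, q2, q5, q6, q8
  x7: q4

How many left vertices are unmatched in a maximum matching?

For example, pair x1-q1, x2-q4, x4-q7, x5-q2, x6-q6.
The set {x2, x3, x7} has only 1 neighbour ({q4}), so by Hall's theorem at most 5 of the 7 left vertices can be matched.
That matches 5 of the 7, leaving 2 unmatched; no matching can do better.

2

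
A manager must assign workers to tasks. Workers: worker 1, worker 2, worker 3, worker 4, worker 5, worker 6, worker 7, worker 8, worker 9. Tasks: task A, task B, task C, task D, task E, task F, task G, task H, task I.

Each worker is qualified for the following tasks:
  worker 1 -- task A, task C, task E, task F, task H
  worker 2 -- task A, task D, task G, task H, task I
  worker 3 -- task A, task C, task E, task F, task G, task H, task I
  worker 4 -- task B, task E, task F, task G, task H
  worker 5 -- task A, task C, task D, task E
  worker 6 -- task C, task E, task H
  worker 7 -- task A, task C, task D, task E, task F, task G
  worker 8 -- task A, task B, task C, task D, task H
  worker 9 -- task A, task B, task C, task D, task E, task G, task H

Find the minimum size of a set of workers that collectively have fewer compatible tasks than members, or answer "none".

A matching saturating every worker exists, for instance worker 1→task C, worker 2→task I, worker 3→task F, worker 4→task B, worker 5→task E, worker 6→task H, worker 7→task G, worker 8→task D, worker 9→task A.
By Hall's marriage theorem, this means |N(S)| ≥ |S| for every subset S, so no violating subset exists.

none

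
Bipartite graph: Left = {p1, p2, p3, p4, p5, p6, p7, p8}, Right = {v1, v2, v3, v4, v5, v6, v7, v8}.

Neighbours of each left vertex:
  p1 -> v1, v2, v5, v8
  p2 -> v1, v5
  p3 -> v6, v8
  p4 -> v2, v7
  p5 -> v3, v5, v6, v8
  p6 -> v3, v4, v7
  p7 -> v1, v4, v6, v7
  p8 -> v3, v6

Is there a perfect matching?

A valid assignment of size 8: p1→v1, p2→v5, p3→v8, p4→v2, p5→v3, p6→v4, p7→v7, p8→v6.
All 8 left vertices are covered.

Yes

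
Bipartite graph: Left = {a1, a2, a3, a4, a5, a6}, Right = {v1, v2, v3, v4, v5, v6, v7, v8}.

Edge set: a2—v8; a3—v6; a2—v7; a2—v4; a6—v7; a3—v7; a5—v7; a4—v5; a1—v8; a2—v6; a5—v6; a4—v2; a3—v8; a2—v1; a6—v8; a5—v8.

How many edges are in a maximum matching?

One maximum matching: a1–v8, a2–v1, a3–v7, a4–v2, a5–v6.
The set {a1, a3, a5, a6} has only 3 neighbours ({v6, v7, v8}), so by Hall's theorem at most 5 of the 6 left vertices can be matched.

5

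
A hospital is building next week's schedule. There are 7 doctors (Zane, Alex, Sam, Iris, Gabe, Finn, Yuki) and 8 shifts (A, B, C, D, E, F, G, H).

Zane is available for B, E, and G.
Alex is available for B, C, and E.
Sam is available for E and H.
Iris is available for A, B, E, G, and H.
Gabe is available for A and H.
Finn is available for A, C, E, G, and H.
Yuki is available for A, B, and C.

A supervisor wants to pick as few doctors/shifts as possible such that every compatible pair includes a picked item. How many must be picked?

The 6 edges Zane–B, Alex–C, Sam–E, Iris–A, Gabe–H, Finn–G form a matching, so any vertex cover needs at least 6 vertices (one per matched edge).
Conversely {A, B, C, E, G, H} meets every edge and has exactly 6 vertices, so 6 is optimal.

6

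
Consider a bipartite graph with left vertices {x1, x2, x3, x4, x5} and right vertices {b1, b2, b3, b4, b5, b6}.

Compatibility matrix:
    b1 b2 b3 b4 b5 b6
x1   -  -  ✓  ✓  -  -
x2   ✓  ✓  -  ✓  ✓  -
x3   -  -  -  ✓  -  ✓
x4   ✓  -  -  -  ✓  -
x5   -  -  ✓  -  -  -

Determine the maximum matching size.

One maximum matching: x1–b4, x2–b5, x3–b6, x4–b1, x5–b3.
This saturates every left vertex, so 5 is the maximum.

5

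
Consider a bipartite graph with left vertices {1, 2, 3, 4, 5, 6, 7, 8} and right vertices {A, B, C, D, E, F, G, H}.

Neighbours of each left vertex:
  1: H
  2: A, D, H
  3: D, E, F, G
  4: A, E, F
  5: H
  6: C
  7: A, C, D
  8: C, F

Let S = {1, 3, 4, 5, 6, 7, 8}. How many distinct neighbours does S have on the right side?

7

The union of neighbours of {1, 3, 4, 5, 6, 7, 8} is {A, C, D, E, F, G, H}, which has 7 elements.
Since |N(S)| = 7 ≥ |S| = 7, Hall's condition holds for this subset.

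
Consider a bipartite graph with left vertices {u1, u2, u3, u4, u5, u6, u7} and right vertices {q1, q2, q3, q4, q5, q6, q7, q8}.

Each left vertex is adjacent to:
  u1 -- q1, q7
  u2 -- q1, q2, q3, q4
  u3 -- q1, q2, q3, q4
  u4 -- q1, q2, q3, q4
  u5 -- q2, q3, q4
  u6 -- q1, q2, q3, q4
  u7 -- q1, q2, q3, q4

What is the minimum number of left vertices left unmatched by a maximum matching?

For example, pair u1–q7, u2–q1, u3–q3, u4–q4, u5–q2.
The set {u2, u3, u4, u5, u6, u7} has only 4 neighbours ({q1, q2, q3, q4}), so by Hall's theorem at most 5 of the 7 left vertices can be matched.
That matches 5 of the 7, leaving 2 unmatched; no matching can do better.

2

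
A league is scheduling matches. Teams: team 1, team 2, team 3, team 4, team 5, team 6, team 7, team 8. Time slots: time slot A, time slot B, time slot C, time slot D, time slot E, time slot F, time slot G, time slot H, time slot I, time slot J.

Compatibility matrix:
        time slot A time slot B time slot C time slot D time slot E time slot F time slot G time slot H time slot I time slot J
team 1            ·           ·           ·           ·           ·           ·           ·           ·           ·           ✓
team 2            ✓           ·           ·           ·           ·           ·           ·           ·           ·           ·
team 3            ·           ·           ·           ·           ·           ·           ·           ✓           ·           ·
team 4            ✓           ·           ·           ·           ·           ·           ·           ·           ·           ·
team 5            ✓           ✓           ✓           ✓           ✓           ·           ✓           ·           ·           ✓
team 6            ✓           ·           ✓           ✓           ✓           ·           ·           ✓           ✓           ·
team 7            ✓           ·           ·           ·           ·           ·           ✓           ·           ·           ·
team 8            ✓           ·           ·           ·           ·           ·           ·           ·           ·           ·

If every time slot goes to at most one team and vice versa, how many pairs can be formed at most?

A valid assignment of size 6: team 1–time slot J, team 2–time slot A, team 3–time slot H, team 5–time slot E, team 6–time slot C, team 7–time slot G.
The set {team 2, team 4, team 8} has only 1 neighbour ({time slot A}), so by Hall's theorem at most 6 of the 8 teams can be matched.

6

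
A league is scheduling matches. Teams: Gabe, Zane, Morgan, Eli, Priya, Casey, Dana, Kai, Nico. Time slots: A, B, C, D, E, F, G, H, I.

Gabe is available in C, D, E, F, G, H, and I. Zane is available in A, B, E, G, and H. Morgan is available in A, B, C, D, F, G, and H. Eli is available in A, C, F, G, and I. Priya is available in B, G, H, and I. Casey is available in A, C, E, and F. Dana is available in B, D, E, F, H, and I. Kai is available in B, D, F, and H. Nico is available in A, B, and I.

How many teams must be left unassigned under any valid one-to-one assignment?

One maximum matching: Gabe–E, Zane–A, Morgan–D, Eli–F, Priya–G, Casey–C, Dana–H, Kai–B, Nico–I.
All 9 teams are matched, so no larger matching exists.
That matches 9 of the 9, leaving 0 unmatched; no matching can do better.

0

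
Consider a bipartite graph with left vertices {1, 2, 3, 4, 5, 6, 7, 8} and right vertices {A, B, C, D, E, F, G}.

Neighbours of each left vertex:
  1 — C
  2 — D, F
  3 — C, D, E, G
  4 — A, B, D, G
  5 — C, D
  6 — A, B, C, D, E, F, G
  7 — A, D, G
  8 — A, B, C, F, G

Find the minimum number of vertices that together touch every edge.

7

{A, B, C, D, E, F, G} is a vertex cover of size 7: every edge has an endpoint in this set.
No smaller cover exists because 1–C, 2–F, 3–E, 4–B, 5–D, 6–A, 7–G is a matching of size 7, and a cover must include an endpoint of each of these disjoint edges (König's theorem).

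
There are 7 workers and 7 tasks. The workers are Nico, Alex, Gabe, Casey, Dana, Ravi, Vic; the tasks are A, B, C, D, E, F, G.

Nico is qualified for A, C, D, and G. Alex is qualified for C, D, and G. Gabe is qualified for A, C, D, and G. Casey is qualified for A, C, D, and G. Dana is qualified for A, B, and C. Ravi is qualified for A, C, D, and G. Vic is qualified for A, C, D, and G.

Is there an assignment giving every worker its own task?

No

The set {Nico, Alex, Gabe, Casey, Ravi, Vic} has only 4 neighbours ({A, C, D, G}), so by Hall's theorem at most 5 of the 7 workers can be matched.
Hence no matching covers every worker.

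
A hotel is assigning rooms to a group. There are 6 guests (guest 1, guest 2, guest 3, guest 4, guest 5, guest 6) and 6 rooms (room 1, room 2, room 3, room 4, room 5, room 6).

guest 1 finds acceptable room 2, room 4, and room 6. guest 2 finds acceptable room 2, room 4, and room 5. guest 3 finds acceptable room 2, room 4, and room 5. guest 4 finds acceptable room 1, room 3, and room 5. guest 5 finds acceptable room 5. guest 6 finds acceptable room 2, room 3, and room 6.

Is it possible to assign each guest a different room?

Yes

A valid assignment of size 6: guest 1–room 6, guest 2–room 2, guest 3–room 4, guest 4–room 1, guest 5–room 5, guest 6–room 3.
Every guest is matched, so this is a perfect matching.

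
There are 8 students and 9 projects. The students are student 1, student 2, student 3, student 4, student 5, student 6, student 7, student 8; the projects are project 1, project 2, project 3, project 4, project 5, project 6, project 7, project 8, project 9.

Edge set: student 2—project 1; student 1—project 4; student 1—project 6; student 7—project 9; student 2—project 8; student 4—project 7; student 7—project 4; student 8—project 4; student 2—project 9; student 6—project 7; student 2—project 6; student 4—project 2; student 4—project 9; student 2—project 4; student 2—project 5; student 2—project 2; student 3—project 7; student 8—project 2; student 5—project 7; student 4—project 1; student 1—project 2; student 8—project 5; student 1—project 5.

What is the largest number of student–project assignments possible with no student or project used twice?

6

For example, pair student 1-project 2, student 2-project 6, student 3-project 7, student 4-project 1, student 7-project 9, student 8-project 4.
The set {student 3, student 5, student 6} has only 1 neighbour ({project 7}), so by Hall's theorem at most 6 of the 8 students can be matched.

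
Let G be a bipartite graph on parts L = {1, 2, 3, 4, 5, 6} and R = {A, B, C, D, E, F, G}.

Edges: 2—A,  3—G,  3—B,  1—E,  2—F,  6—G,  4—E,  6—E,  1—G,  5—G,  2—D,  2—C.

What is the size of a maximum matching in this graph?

4

A valid assignment of size 4: 1–G, 2–F, 3–B, 4–E.
The set {1, 4, 5, 6} has only 2 neighbours ({E, G}), so by Hall's theorem at most 4 of the 6 left vertices can be matched.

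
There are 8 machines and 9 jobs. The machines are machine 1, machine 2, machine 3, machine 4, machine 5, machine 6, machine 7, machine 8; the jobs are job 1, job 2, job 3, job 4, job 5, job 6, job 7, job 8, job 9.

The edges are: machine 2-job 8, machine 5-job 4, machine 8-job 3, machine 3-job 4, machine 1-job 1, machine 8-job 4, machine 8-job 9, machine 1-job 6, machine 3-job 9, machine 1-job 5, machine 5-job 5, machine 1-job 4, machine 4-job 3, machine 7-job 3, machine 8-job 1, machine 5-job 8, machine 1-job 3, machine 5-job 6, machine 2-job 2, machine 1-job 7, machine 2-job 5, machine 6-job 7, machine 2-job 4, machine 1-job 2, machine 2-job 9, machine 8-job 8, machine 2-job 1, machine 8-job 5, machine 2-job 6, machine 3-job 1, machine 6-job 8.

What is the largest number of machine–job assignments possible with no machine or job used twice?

7

For example, pair machine 1-job 7, machine 2-job 5, machine 3-job 1, machine 4-job 3, machine 5-job 6, machine 6-job 8, machine 8-job 9.
The set {machine 4, machine 7} has only 1 neighbour ({job 3}), so by Hall's theorem at most 7 of the 8 machines can be matched.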